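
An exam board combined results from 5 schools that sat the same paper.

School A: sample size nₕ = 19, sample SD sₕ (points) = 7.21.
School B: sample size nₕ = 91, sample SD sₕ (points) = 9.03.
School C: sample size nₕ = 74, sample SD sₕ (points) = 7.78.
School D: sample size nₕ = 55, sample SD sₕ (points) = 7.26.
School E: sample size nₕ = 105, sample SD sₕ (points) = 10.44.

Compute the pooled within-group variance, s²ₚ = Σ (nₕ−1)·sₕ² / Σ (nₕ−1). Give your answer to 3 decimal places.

A: (19−1)·7.21² = 18·51.9841 = 935.7138
B: (91−1)·9.03² = 90·81.5409 = 7338.681
C: (74−1)·7.78² = 73·60.5284 = 4418.5732
D: (55−1)·7.26² = 54·52.7076 = 2846.2104
E: (105−1)·10.44² = 104·108.9936 = 11335.3344
Numerator = 26874.5128; denominator = Σ(nₕ−1) = 339.
s²ₚ = 26874.5128/339 = 79.27585... → 79.276.

79.276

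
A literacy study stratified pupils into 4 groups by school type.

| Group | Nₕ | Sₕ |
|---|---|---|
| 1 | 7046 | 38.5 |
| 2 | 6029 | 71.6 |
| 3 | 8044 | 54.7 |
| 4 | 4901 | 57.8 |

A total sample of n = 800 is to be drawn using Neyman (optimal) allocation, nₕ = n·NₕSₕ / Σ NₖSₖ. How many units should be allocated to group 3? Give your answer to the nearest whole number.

1: NₕSₕ = 7046·38.5 = 271271
2: NₕSₕ = 6029·71.6 = 431676.4
3: NₕSₕ = 8044·54.7 = 440006.8
4: NₕSₕ = 4901·57.8 = 283277.8
Σ NₕSₕ = 1426232.
n_3 = 800·440006.8/1426232 = 246.808... → 247.

247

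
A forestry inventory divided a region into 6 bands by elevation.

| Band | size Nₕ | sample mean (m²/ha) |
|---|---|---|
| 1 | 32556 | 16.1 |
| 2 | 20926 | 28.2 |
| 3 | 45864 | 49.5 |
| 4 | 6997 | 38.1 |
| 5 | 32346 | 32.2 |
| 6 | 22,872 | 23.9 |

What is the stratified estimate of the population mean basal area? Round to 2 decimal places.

x̄_st = (Σ Nₕx̄ₕ) / (Σ Nₕ) = (32556·16.1 + 20926·28.2 + 45864·49.5 + 6997·38.1 + 32346·32.2 + 22872·23.9) / 161561
= 5239300.5 / 161561 = 32.4292... → 32.43.

32.43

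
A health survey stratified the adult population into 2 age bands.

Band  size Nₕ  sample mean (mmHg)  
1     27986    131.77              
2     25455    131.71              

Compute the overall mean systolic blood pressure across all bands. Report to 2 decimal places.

131.74

N = 27986 + 25455 = 53441.
The stratified mean weights each stratum mean by its population share Nₕ/N.
Σ Nₕx̄ₕ = 27986·131.77 + 25455·131.71 = 3687715.22 + 3352678.05 = 7040393.27.
Divide by N: 7040393.27 / 53441 = 131.7414... → 131.74.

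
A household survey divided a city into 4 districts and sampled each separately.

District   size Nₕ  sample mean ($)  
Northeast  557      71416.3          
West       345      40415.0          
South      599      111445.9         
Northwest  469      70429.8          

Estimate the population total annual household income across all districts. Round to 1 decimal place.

153509724.4

Population total = Σ Nₕ·x̄ₕ (each stratum's size times its mean).
557·71416.3 + 345·40415.0 + 599·111445.9 + 469·70429.8 = 39778879.1 + 13943175 + 66756094.1 + 33031576.2 = 153509724.4.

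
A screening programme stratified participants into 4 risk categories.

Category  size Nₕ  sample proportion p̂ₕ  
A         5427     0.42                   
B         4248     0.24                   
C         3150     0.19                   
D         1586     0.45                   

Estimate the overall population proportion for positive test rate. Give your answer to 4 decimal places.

0.3200

Wₕ = Nₕ/N with N = 14411: 0.3766, 0.2948, 0.2186, 0.1101.
p̂_st = 0.3766·0.42 + 0.2948·0.24 + 0.2186·0.19 + 0.1101·0.45 ≈ 0.319968... → 0.3200.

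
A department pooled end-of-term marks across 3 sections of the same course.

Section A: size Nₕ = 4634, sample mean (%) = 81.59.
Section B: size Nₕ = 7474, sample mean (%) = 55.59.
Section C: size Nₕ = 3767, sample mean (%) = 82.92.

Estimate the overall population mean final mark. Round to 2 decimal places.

69.66

x̄_st = (Σ Nₕx̄ₕ) / (Σ Nₕ) = (4634·81.59 + 7474·55.59 + 3767·82.92) / 15875
= 1105927.36 / 15875 = 69.6647... → 69.66.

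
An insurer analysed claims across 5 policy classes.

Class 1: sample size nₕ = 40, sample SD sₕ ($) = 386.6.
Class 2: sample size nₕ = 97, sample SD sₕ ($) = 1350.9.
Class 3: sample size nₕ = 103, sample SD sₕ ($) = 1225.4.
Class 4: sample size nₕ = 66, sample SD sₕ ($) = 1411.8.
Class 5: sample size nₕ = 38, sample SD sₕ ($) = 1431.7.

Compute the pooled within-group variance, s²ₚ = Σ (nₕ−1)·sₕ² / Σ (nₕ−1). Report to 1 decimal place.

1591693.1

1: (40−1)·386.6² = 39·149459.56 = 5828922.84
2: (97−1)·1350.9² = 96·1824930.81 = 175193357.76
3: (103−1)·1225.4² = 102·1501605.16 = 153163726.32
4: (66−1)·1411.8² = 65·1993179.24 = 129556650.6
5: (38−1)·1431.7² = 37·2049764.89 = 75841300.93
Numerator = 539583958.45; denominator = Σ(nₕ−1) = 339.
s²ₚ = 539583958.45/339 = 1591693.093... → 1591693.1.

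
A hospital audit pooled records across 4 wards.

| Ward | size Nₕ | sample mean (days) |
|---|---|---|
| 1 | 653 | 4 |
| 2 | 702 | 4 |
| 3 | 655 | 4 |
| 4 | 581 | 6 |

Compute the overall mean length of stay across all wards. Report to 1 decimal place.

x̄_st = (Σ Nₕx̄ₕ) / (Σ Nₕ) = (653·4 + 702·4 + 655·4 + 581·6) / 2591
= 11526 / 2591 = 4.448... → 4.4.

4.4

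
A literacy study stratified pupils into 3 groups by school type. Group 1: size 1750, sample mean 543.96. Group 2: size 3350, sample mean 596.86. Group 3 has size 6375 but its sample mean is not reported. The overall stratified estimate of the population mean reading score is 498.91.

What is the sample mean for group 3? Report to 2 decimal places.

Σ Nₕx̄ₕ = N·μ, so 6375·x̄_3 = 11475·498.91 − (1750·543.96 + 3350·596.86).
= 5724992.25 − 2951411 = 2773581.25.
x̄_3 = 2773581.25 / 6375 = 435.0716... → 435.07.

435.07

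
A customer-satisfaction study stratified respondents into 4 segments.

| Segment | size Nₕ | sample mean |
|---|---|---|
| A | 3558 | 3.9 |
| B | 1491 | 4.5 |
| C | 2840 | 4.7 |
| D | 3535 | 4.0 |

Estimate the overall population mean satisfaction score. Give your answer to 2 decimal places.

4.21

x̄_st = (Σ Nₕx̄ₕ) / (Σ Nₕ) = (3558·3.9 + 1491·4.5 + 2840·4.7 + 3535·4.0) / 11424
= 48073.7 / 11424 = 4.2081... → 4.21.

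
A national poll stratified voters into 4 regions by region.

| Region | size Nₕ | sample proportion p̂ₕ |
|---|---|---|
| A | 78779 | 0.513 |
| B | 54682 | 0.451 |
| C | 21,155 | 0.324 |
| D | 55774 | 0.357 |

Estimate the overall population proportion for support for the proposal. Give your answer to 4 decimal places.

N = 78779 + 54682 + 21155 + 55774 = 210390.
Overall proportion = Σ (Nₕ/N)·p̂ₕ.
Σ Nₕp̂ₕ = 40413.627 + 24661.582 + 6854.22 + 19911.318 = 91840.747.
91840.747 / 210390 = 0.436526... → 0.4365.

0.4365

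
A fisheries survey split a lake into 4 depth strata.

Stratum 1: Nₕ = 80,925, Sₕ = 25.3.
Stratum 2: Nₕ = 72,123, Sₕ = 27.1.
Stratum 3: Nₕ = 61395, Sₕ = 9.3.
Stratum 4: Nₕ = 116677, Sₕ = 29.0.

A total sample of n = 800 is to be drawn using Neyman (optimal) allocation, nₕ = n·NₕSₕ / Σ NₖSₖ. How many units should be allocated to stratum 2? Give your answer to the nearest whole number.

197

1: NₕSₕ = 80925·25.3 = 2047402.5
2: NₕSₕ = 72123·27.1 = 1954533.3
3: NₕSₕ = 61395·9.3 = 570973.5
4: NₕSₕ = 116677·29.0 = 3383633
Σ NₕSₕ = 7956542.3.
n_2 = 800·1954533.3/7956542.3 = 196.521... → 197.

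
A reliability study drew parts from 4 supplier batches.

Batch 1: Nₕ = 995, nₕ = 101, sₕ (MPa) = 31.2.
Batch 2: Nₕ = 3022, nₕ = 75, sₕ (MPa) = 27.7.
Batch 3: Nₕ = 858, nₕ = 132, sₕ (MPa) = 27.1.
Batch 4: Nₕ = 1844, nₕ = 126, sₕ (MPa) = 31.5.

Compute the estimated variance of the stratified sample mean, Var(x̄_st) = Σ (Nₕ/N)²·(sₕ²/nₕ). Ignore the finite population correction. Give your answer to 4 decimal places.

N = 6719. Term for each stratum: Wₕ²sₕ²/nₕ.
Var(x̄_st) = 0.2113609 + 2.0695595 + 0.0907256 + 0.5931481 = 2.9647941 → 2.9648.

2.9648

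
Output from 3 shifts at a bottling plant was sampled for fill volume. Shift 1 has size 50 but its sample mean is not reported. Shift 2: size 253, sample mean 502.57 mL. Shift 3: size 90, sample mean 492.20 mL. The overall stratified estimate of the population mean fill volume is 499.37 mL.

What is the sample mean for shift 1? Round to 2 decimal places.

496.08

Σ Nₕx̄ₕ = N·μ, so 50·x̄_1 = 393·499.37 − (253·502.57 + 90·492.20).
= 196252.41 − 171448.21 = 24804.2.
x̄_1 = 24804.2 / 50 = 496.084 → 496.08.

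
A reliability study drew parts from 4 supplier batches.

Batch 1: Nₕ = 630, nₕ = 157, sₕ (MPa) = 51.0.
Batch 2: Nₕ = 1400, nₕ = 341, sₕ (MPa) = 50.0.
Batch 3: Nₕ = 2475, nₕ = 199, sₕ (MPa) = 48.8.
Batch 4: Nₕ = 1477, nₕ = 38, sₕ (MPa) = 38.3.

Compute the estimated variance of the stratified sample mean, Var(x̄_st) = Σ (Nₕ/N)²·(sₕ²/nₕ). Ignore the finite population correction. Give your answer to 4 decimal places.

4.9872

N = 5982. Term for each stratum: Wₕ²sₕ²/nₕ.
Var(x̄_st) = 0.1837507 + 0.4015586 + 2.0485386 + 2.3533262 = 4.9871740 → 4.9872.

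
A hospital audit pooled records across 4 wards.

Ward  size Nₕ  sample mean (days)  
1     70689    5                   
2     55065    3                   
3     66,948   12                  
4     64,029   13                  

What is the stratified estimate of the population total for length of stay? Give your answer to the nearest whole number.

2154393

Estimate total by summing Nₕ·x̄ₕ over strata.
70689·5 + 55065·3 + 66948·12 + 64029·13 = 353445 + 165195 + 803376 + 832377 = 2154393.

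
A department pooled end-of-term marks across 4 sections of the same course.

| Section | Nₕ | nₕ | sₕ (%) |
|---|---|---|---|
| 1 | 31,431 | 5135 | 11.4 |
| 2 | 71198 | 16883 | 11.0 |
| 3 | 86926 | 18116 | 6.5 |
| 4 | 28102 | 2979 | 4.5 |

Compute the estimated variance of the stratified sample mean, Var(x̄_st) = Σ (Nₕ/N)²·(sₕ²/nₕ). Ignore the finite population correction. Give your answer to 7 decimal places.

N = 217657. Term for each stratum: Wₕ²sₕ²/nₕ.
Var(x̄_st) = 0.0005277647 + 0.0007668776 + 0.0003719791 + 0.0001133140 = 0.0017799355 → 0.0017799.

0.0017799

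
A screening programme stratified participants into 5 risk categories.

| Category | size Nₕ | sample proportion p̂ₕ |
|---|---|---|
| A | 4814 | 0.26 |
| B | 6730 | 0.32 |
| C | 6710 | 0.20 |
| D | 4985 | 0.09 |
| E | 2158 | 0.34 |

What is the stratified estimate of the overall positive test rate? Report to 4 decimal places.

0.2335

Wₕ = Nₕ/N with N = 25397: 0.1895, 0.2650, 0.2642, 0.1963, 0.0850.
p̂_st = 0.1895·0.26 + 0.2650·0.32 + 0.2642·0.20 + 0.1963·0.09 + 0.0850·0.34 ≈ 0.233477... → 0.2335.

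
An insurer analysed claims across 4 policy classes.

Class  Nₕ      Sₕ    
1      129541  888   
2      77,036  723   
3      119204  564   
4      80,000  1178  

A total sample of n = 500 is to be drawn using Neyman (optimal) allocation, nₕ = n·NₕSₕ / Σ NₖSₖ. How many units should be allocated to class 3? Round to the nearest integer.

101

Σ NₕSₕ = 129541·888 + 77036·723 + 119204·564 + 80000·1178 = 332200492.
Share for 3: 67231056/332200492 = 0.20238.
n_3 = 500 × 0.20238 = 101.190... → 101.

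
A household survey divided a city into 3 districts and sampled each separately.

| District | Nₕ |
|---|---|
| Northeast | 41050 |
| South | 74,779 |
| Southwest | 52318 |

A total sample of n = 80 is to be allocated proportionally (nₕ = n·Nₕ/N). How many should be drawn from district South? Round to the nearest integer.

N = 41050 + 74779 + 52318 = 168147.
n_South = 80·74779/168147 = 35.578... → 36.

36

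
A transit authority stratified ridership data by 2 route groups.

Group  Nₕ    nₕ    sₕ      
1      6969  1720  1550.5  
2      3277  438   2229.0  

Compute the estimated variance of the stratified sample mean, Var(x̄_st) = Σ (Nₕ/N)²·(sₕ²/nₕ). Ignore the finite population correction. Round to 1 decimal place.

N = 10246; Wₕ = Nₕ/N.
group 1: (6969/10246)²·1550.5²/1720 = 646.6173
group 2: (3277/10246)²·2229.0²/438 = 1160.3532
Sum = 1806.9705 → 1807.0.

1807.0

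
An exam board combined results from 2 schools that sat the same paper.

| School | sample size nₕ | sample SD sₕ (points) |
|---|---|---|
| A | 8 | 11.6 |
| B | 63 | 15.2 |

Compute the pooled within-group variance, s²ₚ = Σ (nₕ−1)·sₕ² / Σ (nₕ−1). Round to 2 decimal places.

A: (8−1)·11.6² = 7·134.56 = 941.92
B: (63−1)·15.2² = 62·231.04 = 14324.48
Numerator = 15266.4; denominator = Σ(nₕ−1) = 69.
s²ₚ = 15266.4/69 = 221.2522... → 221.25.

221.25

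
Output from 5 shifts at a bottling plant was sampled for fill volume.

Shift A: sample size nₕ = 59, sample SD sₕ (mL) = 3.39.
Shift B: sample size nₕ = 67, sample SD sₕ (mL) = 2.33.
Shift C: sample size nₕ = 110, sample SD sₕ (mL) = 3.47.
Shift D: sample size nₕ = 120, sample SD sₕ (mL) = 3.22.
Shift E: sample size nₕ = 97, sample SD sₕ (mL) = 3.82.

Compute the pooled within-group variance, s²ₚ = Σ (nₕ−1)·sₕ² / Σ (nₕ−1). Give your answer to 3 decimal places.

11.098

A: (59−1)·3.39² = 58·11.4921 = 666.5418
B: (67−1)·2.33² = 66·5.4289 = 358.3074
C: (110−1)·3.47² = 109·12.0409 = 1312.4581
D: (120−1)·3.22² = 119·10.3684 = 1233.8396
E: (97−1)·3.82² = 96·14.5924 = 1400.8704
Numerator = 4972.0173; denominator = Σ(nₕ−1) = 448.
s²ₚ = 4972.0173/448 = 11.09825... → 11.098.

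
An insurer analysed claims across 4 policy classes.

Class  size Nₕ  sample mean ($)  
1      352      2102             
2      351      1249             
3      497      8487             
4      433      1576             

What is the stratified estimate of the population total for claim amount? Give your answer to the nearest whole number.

1: 352·2102 = 739904
2: 351·1249 = 438399
3: 497·8487 = 4218039
4: 433·1576 = 682408
τ̂ = Σ Nₕx̄ₕ = 6078750.

6078750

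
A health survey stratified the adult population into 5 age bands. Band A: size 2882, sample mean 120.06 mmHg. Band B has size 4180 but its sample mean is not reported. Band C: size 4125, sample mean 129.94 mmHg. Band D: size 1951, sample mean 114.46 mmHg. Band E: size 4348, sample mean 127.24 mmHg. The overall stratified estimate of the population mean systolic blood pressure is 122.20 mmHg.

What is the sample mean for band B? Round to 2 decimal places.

114.41

N = 2882 + 4180 + 4125 + 1951 + 4348 = 17486.
Overall total = μ·N = 122.20·17486 = 2136789.2.
Subtract the known strata: 2882·120.06 + 4125·129.94 + 1951·114.46 + 4348·127.24 = 1658566.4.
Remaining total for band B: 2136789.2 − 1658566.4 = 478222.8.
Divide by its size: 478222.8 / 4180 = 114.4074... → 114.41.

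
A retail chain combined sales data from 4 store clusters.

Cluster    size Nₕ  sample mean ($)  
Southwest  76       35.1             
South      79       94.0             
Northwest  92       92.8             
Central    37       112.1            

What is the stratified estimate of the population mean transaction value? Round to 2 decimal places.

80.21

N = 76 + 79 + 92 + 37 = 284.
Weight each subgroup mean by Nₕ/N and sum.
Σ Nₕx̄ₕ = 76·35.1 + 79·94.0 + 92·92.8 + 37·112.1 = 2667.6 + 7426 + 8537.6 + 4147.7 = 22778.9.
Divide by N: 22778.9 / 284 = 80.2074... → 80.21.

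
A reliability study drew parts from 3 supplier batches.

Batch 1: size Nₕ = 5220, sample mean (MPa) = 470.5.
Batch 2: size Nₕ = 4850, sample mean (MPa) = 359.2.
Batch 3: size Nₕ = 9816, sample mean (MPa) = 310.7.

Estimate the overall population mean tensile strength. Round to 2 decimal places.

364.48

x̄_st = (Σ Nₕx̄ₕ) / (Σ Nₕ) = (5220·470.5 + 4850·359.2 + 9816·310.7) / 19886
= 7247961.2 / 19886 = 364.4756... → 364.48.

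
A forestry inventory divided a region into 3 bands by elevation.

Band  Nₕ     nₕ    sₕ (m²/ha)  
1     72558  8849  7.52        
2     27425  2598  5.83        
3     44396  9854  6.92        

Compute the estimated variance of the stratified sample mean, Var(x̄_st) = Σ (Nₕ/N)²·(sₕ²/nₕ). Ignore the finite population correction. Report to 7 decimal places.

0.0025455

N = 144379. Term for each stratum: Wₕ²sₕ²/nₕ.
Var(x̄_st) = 0.0016140019 + 0.0004720448 + 0.0004594934 = 0.0025455400 → 0.0025455.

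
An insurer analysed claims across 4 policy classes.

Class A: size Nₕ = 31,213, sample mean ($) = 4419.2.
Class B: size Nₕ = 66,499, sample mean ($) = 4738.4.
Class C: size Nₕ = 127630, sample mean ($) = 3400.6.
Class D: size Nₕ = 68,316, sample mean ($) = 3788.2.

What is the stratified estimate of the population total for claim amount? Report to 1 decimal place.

1145848600.4

A: 31213·4419.2 = 137936489.6
B: 66499·4738.4 = 315098861.6
C: 127630·3400.6 = 434018578
D: 68316·3788.2 = 258794671.2
τ̂ = Σ Nₕx̄ₕ = 1145848600.4.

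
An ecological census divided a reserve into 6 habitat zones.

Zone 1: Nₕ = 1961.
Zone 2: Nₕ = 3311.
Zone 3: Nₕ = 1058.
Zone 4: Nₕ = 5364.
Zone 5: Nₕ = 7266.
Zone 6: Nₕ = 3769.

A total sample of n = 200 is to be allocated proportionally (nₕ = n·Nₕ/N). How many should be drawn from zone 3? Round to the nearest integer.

Share of zone 3 = 1058/22729 = 0.04655.
Allocate 200 × 0.04655 = 9.310... → 9.

9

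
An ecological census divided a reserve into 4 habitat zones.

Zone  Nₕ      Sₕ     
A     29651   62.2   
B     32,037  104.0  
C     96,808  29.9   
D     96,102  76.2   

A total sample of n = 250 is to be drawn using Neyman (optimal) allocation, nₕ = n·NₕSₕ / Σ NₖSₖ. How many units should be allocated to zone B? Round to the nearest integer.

A: NₕSₕ = 29651·62.2 = 1844292.2
B: NₕSₕ = 32037·104.0 = 3331848
C: NₕSₕ = 96808·29.9 = 2894559.2
D: NₕSₕ = 96102·76.2 = 7322972.4
Σ NₕSₕ = 15393671.8.
n_B = 250·3331848/15393671.8 = 54.111... → 54.

54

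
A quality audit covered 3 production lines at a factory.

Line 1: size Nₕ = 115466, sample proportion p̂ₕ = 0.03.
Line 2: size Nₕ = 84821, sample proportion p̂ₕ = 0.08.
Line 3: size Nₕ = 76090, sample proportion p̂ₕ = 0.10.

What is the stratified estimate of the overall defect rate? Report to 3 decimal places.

Wₕ = Nₕ/N with N = 276377: 0.4178, 0.3069, 0.2753.
p̂_st = 0.4178·0.03 + 0.3069·0.08 + 0.2753·0.10 ≈ 0.06462... → 0.065.

0.065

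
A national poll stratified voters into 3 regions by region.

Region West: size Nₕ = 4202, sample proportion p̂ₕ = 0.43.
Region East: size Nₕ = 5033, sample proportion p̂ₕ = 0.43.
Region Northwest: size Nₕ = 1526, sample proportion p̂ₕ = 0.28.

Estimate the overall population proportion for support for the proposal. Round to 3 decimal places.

Wₕ = Nₕ/N with N = 10761: 0.3905, 0.4677, 0.1418.
p̂_st = 0.3905·0.43 + 0.4677·0.43 + 0.1418·0.28 ≈ 0.40873... → 0.409.

0.409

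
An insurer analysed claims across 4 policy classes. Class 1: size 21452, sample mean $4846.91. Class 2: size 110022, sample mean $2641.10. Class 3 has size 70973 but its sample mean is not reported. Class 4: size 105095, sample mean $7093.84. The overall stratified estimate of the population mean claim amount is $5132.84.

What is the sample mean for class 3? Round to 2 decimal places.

Σ Nₕx̄ₕ = N·μ, so 70973·x̄_3 = 307542·5132.84 − (21452·4846.91 + 110022·2641.10 + 105095·7093.84).
= 1578563879.28 − 1140082132.32 = 438481746.96.
x̄_3 = 438481746.96 / 70973 = 6178.1487... → 6178.15.

6178.15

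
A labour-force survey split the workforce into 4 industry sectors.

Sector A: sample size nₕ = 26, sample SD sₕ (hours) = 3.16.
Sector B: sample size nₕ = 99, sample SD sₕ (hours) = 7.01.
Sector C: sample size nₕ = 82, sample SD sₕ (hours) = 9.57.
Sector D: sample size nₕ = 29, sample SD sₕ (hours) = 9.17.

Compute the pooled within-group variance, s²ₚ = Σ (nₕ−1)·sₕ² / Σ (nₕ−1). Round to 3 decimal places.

63.958

Degrees of freedom: 25 + 98 + 81 + 28 = 232.
Σ(nₕ−1)sₕ² = 25·9.9856 + 98·49.1401 + 81·91.5849 + 28·84.0889 = 14838.2359.
s²ₚ = 14838.2359 / 232 = 63.95791... → 63.958.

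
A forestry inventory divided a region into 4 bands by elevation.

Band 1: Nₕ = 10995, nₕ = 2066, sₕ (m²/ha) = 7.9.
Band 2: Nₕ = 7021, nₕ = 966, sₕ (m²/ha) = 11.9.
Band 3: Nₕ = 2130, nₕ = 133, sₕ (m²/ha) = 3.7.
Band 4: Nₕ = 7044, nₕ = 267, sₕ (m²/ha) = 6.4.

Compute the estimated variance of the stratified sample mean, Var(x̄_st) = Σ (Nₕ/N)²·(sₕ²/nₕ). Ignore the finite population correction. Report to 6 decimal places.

0.025642

N = 27190. Term for each stratum: Wₕ²sₕ²/nₕ.
Var(x̄_st) = 0.004939647 + 0.009774540 + 0.000631673 + 0.010296010 = 0.025641871 → 0.025642.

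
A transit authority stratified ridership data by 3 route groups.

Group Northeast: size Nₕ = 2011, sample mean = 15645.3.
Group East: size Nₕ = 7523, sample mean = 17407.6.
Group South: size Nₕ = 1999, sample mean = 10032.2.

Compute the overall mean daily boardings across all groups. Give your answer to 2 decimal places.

N = 11533; weights Wₕ = Nₕ/N = (0.1744, 0.6523, 0.1733).
x̄_st = Σ Wₕ·x̄ₕ = 0.1744·15645.3 + 0.6523·17407.6 + 0.1733·10032.2 ≈ 15821.9406...
→ 15821.94.

15821.94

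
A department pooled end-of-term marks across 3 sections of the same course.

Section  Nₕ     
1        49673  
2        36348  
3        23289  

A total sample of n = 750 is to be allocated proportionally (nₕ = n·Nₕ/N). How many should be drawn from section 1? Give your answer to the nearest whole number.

N = 49673 + 36348 + 23289 = 109310.
n_1 = 750·49673/109310 = 340.817... → 341.

341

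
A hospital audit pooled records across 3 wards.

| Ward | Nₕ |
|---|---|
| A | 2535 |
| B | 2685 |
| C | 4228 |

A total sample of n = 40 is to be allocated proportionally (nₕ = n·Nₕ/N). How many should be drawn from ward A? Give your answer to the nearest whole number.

11

Share of ward A = 2535/9448 = 0.26831.
Allocate 40 × 0.26831 = 10.732... → 11.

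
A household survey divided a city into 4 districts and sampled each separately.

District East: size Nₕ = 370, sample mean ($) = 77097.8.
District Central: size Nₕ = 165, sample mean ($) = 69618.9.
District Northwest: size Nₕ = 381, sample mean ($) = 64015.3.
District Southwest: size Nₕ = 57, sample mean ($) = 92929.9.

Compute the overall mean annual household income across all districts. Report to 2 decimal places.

71634.26

N = 973; weights Wₕ = Nₕ/N = (0.3803, 0.1696, 0.3916, 0.0586).
x̄_st = Σ Wₕ·x̄ₕ = 0.3803·77097.8 + 0.1696·69618.9 + 0.3916·64015.3 + 0.0586·92929.9 ≈ 71634.2632...
→ 71634.26.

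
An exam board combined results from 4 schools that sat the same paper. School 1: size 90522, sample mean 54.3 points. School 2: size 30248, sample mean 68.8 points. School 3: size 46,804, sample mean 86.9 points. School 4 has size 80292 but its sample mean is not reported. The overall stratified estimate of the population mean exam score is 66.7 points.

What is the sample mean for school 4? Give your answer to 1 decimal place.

Σ Nₕx̄ₕ = N·μ, so 80292·x̄_4 = 247866·66.7 − (90522·54.3 + 30248·68.8 + 46804·86.9).
= 16532662.2 − 11063674.6 = 5468987.6.
x̄_4 = 5468987.6 / 80292 = 68.114... → 68.1.

68.1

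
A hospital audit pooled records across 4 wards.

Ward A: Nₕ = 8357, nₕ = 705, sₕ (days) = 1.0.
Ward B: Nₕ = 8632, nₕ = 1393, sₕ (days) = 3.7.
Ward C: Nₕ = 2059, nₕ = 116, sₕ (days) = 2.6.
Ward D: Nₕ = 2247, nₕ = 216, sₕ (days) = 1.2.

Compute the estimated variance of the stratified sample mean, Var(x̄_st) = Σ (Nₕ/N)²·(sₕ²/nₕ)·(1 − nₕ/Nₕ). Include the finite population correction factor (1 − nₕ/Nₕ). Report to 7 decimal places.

N = 21295. Term for each stratum: Wₕ²sₕ²/nₕ·(1−nₕ/Nₕ).
Var(x̄_st) = 0.0002000235 + 0.0013542132 + 0.0005141177 + 0.0000670913 = 0.0021354457 → 0.0021354.

0.0021354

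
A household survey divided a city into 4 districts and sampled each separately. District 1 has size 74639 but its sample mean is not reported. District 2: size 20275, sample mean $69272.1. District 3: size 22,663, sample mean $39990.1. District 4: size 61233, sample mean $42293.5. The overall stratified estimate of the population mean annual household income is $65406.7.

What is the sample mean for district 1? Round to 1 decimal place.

91035.9

Σ Nₕx̄ₕ = N·μ, so 74639·x̄_1 = 178810·65406.7 − (20275·69272.1 + 22663·39990.1 + 61233·42293.5).
= 11695372027 − 4900545349.3 = 6794826677.7.
x̄_1 = 6794826677.7 / 74639 = 91035.875... → 91035.9.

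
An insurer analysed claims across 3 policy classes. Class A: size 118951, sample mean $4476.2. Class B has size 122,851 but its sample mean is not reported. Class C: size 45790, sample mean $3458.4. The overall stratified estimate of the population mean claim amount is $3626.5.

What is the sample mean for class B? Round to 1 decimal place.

N = 118951 + 122851 + 45790 = 287592.
Overall total = μ·N = 3626.5·287592 = 1042952388.
Subtract the known strata: 118951·4476.2 + 45790·3458.4 = 690808602.2.
Remaining total for class B: 1042952388 − 690808602.2 = 352143785.8.
Divide by its size: 352143785.8 / 122851 = 2866.430... → 2866.4.

2866.4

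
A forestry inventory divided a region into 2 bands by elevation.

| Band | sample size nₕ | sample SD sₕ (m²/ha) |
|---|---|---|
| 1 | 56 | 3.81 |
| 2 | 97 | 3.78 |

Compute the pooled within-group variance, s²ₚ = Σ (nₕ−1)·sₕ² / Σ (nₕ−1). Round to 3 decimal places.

Degrees of freedom: 55 + 96 = 151.
Σ(nₕ−1)sₕ² = 55·14.5161 + 96·14.2884 = 2170.0719.
s²ₚ = 2170.0719 / 151 = 14.37134... → 14.371.

14.371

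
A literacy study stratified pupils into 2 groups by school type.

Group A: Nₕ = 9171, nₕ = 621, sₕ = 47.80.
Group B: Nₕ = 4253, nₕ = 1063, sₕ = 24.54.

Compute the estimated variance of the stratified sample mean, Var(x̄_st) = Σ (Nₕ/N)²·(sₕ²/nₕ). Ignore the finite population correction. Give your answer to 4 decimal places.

N = 13424; Wₕ = Nₕ/N.
group A: (9171/13424)²·47.80²/621 = 1.7172507
group B: (4253/13424)²·24.54²/1063 = 0.0568647
Sum = 1.7741154 → 1.7741.

1.7741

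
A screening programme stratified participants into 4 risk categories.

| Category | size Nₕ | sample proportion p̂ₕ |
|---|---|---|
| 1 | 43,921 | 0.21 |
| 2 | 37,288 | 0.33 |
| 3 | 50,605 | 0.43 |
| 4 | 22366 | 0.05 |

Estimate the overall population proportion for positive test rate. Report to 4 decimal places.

Wₕ = Nₕ/N with N = 154180: 0.2849, 0.2418, 0.3282, 0.1451.
p̂_st = 0.2849·0.21 + 0.2418·0.33 + 0.3282·0.43 + 0.1451·0.05 ≈ 0.288020... → 0.2880.

0.2880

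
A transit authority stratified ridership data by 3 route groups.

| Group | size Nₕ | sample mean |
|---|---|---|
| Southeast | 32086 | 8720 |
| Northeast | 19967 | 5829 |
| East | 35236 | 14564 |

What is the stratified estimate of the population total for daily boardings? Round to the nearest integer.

909354667

Estimate total by summing Nₕ·x̄ₕ over strata.
32086·8720 + 19967·5829 + 35236·14564 = 279789920 + 116387643 + 513177104 = 909354667.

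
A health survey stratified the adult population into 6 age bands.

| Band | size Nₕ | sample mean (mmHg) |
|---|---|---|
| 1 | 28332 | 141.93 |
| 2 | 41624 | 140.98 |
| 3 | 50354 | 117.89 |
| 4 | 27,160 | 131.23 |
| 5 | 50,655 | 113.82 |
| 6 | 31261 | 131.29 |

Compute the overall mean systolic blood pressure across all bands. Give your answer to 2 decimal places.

127.56

x̄_st = (Σ Nₕx̄ₕ) / (Σ Nₕ) = (28332·141.93 + 41624·140.98 + 50354·117.89 + 27160·131.23 + 50655·113.82 + 31261·131.29) / 229386
= 29259560.93 / 229386 = 127.5560... → 127.56.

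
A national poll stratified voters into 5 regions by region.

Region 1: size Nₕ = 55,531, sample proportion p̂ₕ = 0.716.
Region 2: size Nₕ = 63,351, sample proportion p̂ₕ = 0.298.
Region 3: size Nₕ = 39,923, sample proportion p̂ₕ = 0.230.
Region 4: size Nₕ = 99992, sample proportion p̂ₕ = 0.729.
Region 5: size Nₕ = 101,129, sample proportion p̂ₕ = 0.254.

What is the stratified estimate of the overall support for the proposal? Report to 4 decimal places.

0.4623

Wₕ = Nₕ/N with N = 359926: 0.1543, 0.1760, 0.1109, 0.2778, 0.2810.
p̂_st = 0.1543·0.716 + 0.1760·0.298 + 0.1109·0.230 + 0.2778·0.729 + 0.2810·0.254 ≈ 0.462323... → 0.4623.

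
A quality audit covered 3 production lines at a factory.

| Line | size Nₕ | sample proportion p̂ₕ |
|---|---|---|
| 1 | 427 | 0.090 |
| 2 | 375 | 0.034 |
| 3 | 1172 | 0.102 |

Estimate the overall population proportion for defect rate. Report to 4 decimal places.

0.0865

Wₕ = Nₕ/N with N = 1974: 0.2163, 0.1900, 0.5937.
p̂_st = 0.2163·0.090 + 0.1900·0.034 + 0.5937·0.102 ≈ 0.086486... → 0.0865.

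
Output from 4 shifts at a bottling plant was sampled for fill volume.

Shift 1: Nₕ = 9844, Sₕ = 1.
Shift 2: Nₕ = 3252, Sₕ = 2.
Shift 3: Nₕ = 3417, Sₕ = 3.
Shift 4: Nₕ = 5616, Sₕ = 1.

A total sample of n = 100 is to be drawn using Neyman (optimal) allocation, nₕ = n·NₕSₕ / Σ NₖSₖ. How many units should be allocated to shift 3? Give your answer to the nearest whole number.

Σ NₕSₕ = 9844·1 + 3252·2 + 3417·3 + 5616·1 = 32215.
Share for 3: 10251/32215 = 0.31821.
n_3 = 100 × 0.31821 = 31.821... → 32.

32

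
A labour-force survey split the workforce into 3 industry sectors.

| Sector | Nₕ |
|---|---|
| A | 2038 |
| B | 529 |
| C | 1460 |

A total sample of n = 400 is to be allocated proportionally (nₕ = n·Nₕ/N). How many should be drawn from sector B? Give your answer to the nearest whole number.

N = 2038 + 529 + 1460 = 4027.
n_B = 400·529/4027 = 52.545... → 53.

53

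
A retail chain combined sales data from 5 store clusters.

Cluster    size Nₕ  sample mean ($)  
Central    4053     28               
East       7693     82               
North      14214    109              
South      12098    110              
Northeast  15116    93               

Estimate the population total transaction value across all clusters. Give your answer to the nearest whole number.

5030204

Population total = Σ Nₕ·x̄ₕ (each stratum's size times its mean).
4053·28 + 7693·82 + 14214·109 + 12098·110 + 15116·93 = 113484 + 630826 + 1549326 + 1330780 + 1405788 = 5030204.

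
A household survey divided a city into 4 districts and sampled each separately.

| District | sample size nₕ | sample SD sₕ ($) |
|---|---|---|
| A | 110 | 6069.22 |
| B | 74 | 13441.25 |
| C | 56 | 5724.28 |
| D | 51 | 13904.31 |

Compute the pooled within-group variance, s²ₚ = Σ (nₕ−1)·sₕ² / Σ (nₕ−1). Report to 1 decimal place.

Degrees of freedom: 109 + 73 + 55 + 50 = 287.
Σ(nₕ−1)sₕ² = 109·36835431.4084 + 73·180667201.5625 + 55·32767381.5184 + 50·193329836.5761 = 28672465549.8951.
s²ₚ = 28672465549.8951 / 287 = 99904061.149... → 99904061.1.

99904061.1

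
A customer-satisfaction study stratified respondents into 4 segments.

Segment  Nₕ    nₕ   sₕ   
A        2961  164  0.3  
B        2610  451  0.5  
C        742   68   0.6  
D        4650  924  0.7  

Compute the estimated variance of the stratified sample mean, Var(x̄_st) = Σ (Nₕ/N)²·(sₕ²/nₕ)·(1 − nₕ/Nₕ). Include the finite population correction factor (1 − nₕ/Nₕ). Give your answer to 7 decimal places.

0.0001623

N = 10963. Term for each stratum: Wₕ²sₕ²/nₕ·(1−nₕ/Nₕ).
Var(x̄_st) = 0.0000378156 + 0.0000259895 + 0.0000220292 + 0.0000764471 = 0.0001622814 → 0.0001623.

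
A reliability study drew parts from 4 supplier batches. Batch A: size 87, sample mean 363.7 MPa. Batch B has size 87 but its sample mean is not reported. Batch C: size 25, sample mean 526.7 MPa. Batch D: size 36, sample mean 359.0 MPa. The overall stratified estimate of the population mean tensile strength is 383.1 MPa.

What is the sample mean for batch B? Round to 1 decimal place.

N = 87 + 87 + 25 + 36 = 235.
Overall total = μ·N = 383.1·235 = 90028.5.
Subtract the known strata: 87·363.7 + 25·526.7 + 36·359.0 = 57733.4.
Remaining total for batch B: 90028.5 − 57733.4 = 32295.1.
Divide by its size: 32295.1 / 87 = 371.208... → 371.2.

371.2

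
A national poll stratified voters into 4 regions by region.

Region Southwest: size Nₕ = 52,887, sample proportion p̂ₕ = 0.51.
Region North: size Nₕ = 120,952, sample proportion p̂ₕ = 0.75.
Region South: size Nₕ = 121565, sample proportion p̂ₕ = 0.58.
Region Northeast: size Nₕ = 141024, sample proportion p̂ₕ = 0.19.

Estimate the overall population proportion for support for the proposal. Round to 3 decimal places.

0.493

Wₕ = Nₕ/N with N = 436428: 0.1212, 0.2771, 0.2785, 0.3231.
p̂_st = 0.1212·0.51 + 0.2771·0.75 + 0.2785·0.58 + 0.3231·0.19 ≈ 0.49261... → 0.493.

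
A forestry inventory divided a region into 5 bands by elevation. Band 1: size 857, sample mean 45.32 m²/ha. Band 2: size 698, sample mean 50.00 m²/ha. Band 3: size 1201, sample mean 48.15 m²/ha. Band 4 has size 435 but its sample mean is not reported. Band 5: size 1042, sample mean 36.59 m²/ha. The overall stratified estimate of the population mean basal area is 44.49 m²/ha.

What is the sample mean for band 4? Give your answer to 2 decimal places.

42.83

N = 857 + 698 + 1201 + 435 + 1042 = 4233.
Overall total = μ·N = 44.49·4233 = 188326.17.
Subtract the known strata: 857·45.32 + 698·50.00 + 1201·48.15 + 1042·36.59 = 169694.17.
Remaining total for band 4: 188326.17 − 169694.17 = 18632.
Divide by its size: 18632 / 435 = 42.8322... → 42.83.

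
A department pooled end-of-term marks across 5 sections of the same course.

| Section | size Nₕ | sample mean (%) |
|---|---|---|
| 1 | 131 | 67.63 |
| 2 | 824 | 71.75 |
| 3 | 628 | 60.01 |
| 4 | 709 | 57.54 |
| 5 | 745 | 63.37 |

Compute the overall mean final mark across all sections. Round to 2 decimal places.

63.77

x̄_st = (Σ Nₕx̄ₕ) / (Σ Nₕ) = (131·67.63 + 824·71.75 + 628·60.01 + 709·57.54 + 745·63.37) / 3037
= 193674.32 / 3037 = 63.7716... → 63.77.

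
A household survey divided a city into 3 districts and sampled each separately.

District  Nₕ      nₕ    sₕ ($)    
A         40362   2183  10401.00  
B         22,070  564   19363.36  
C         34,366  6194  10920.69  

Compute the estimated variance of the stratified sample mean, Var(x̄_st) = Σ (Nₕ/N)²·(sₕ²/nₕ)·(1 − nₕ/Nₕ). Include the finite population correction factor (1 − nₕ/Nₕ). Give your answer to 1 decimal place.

N = 96798; Wₕ = Nₕ/N.
district A: (40362/96798)²·10401.00²/2183·(1 − 2183/40362) = 8150.0621
district B: (22070/96798)²·19363.36²/564·(1 − 564/22070) = 33675.3053
district C: (34366/96798)²·10920.69²/6194·(1 − 6194/34366) = 1989.4950
Sum = 43814.8624 → 43814.9.

43814.9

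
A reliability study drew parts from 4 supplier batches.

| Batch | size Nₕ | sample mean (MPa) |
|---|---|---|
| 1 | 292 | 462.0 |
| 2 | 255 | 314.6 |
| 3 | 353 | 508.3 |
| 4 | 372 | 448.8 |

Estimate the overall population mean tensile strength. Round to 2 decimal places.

441.44

N = 292 + 255 + 353 + 372 = 1272.
The stratified mean weights each stratum mean by its population share Nₕ/N.
Σ Nₕx̄ₕ = 292·462.0 + 255·314.6 + 353·508.3 + 372·448.8 = 134904 + 80223 + 179429.9 + 166953.6 = 561510.5.
Divide by N: 561510.5 / 1272 = 441.4391... → 441.44.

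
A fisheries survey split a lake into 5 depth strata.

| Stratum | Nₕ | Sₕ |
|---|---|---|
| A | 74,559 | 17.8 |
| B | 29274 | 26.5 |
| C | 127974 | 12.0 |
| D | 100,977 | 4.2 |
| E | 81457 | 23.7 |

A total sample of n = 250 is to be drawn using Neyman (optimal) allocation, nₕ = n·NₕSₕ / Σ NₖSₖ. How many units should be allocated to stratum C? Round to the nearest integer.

64

Σ NₕSₕ = 74559·17.8 + 29274·26.5 + 127974·12.0 + 100977·4.2 + 81457·23.7 = 5993233.5.
Share for C: 1535688/5993233.5 = 0.25624.
n_C = 250 × 0.25624 = 64.059... → 64.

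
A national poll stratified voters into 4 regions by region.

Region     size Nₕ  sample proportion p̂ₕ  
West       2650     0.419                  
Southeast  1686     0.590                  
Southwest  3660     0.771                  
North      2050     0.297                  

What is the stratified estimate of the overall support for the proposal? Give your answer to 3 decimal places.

N = 2650 + 1686 + 3660 + 2050 = 10046.
Overall proportion = Σ (Nₕ/N)·p̂ₕ.
Σ Nₕp̂ₕ = 1110.35 + 994.74 + 2821.86 + 608.85 = 5535.8.
5535.8 / 10046 = 0.55105... → 0.551.

0.551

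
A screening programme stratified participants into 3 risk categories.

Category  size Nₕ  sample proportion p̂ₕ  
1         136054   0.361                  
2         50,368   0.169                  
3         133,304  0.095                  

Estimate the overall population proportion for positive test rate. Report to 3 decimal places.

Wₕ = Nₕ/N with N = 319726: 0.4255, 0.1575, 0.4169.
p̂_st = 0.4255·0.361 + 0.1575·0.169 + 0.4169·0.095 ≈ 0.21985... → 0.220.

0.220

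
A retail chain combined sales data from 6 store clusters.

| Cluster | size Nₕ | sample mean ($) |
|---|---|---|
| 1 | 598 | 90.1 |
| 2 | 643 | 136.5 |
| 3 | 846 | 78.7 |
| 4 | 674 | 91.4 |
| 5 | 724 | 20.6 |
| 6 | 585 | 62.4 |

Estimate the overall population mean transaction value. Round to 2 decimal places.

78.93

N = 598 + 643 + 846 + 674 + 724 + 585 = 4070.
Overall mean = Σ (Nₕ/N)·x̄ₕ — weight by population share, not a simple average.
Σ Nₕx̄ₕ = 598·90.1 + 643·136.5 + 846·78.7 + 674·91.4 + 724·20.6 + 585·62.4 = 53879.8 + 87769.5 + 66580.2 + 61603.6 + 14914.4 + 36504 = 321251.5.
Divide by N: 321251.5 / 4070 = 78.9316... → 78.93.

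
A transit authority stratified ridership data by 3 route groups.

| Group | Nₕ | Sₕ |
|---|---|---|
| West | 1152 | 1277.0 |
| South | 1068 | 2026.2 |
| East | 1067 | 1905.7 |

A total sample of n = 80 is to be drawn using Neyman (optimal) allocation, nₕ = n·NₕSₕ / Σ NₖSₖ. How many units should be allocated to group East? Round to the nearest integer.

Σ NₕSₕ = 1152·1277.0 + 1068·2026.2 + 1067·1905.7 = 5668467.5.
Share for East: 2033381.9/5668467.5 = 0.35872.
n_East = 80 × 0.35872 = 28.697... → 29.

29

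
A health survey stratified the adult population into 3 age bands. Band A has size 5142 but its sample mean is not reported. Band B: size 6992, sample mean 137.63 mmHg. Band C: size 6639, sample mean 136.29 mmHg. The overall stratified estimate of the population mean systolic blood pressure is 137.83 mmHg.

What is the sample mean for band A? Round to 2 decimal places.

140.09

Σ Nₕx̄ₕ = N·μ, so 5142·x̄_A = 18773·137.83 − (6992·137.63 + 6639·136.29).
= 2587482.59 − 1867138.27 = 720344.32.
x̄_A = 720344.32 / 5142 = 140.0903... → 140.09.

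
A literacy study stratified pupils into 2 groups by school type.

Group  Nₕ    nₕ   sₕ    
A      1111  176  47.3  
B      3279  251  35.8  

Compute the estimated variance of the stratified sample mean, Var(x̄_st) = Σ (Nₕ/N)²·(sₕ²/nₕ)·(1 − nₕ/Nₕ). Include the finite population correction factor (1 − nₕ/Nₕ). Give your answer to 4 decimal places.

3.3158

N = 4390; Wₕ = Nₕ/N.
group A: (1111/4390)²·47.3²/176·(1 − 176/1111) = 0.6851825
group B: (3279/4390)²·35.8²/251·(1 − 251/3279) = 2.6306349
Sum = 3.3158174 → 3.3158.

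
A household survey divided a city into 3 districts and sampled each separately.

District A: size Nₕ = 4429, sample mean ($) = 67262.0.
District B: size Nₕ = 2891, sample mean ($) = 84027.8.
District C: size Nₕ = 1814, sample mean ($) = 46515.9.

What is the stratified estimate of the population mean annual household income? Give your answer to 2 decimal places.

68448.39

N = 9134; weights Wₕ = Nₕ/N = (0.4849, 0.3165, 0.1986).
x̄_st = Σ Wₕ·x̄ₕ = 0.4849·67262.0 + 0.3165·84027.8 + 0.1986·46515.9 ≈ 68448.3918...
→ 68448.39.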